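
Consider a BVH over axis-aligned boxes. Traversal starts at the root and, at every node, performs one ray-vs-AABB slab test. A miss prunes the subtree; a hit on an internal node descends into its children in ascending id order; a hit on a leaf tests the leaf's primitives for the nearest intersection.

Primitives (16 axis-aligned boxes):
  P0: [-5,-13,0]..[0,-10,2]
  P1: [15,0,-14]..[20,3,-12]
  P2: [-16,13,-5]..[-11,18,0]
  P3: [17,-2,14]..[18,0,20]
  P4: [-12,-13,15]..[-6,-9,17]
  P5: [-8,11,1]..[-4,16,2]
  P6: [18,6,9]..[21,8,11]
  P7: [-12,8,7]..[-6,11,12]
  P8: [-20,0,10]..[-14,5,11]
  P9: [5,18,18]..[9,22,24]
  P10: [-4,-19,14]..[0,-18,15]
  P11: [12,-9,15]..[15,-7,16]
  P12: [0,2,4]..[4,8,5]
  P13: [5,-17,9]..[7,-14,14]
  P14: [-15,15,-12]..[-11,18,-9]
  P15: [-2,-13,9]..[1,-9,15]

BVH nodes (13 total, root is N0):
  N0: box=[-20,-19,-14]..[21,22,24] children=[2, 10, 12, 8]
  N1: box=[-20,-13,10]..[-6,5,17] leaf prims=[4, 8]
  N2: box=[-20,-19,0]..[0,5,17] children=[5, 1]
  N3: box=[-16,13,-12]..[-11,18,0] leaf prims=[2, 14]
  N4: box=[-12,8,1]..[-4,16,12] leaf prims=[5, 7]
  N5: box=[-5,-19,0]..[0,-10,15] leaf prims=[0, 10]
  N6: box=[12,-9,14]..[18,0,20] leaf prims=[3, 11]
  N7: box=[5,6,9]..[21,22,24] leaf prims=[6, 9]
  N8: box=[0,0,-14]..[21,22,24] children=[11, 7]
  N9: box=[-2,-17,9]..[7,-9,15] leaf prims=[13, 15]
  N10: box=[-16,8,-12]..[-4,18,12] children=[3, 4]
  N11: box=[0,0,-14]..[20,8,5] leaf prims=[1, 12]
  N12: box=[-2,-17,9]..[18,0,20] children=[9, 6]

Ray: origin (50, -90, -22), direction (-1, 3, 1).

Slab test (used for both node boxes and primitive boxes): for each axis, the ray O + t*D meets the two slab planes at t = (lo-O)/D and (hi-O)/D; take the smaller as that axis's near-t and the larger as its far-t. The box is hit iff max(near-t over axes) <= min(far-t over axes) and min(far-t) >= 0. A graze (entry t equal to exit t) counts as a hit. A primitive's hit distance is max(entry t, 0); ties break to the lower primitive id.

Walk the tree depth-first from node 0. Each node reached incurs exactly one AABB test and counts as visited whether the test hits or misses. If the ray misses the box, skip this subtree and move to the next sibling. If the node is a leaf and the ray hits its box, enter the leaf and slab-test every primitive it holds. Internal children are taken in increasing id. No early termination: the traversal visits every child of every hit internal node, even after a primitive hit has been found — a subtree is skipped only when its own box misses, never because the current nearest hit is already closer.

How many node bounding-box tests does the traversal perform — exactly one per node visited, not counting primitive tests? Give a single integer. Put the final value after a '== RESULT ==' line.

Traverse from the root:
N0 x:[29,70] y:[71/3,112/3] z:[8,46] -> hit [29,112/3], descend [2, 8, 10, 12]
  N2 x:[50,70] y:[71/3,95/3] z:[22,39] -> miss, prune
  N8 x:[29,50] y:[30,112/3] z:[8,46] -> hit [30,112/3], descend [7, 11]
    N7 x:[29,45] y:[32,112/3] z:[31,46] -> hit [32,112/3] leaf, test {P6@t=32, P9(miss)}
    N11 x:[30,50] y:[30,98/3] z:[8,27] -> miss, prune
  N10 x:[54,66] y:[98/3,36] z:[10,34] -> miss, prune
  N12 x:[32,52] y:[73/3,30] z:[31,42] -> miss, prune

7 AABB tests over nodes [0, 2, 8, 7, 11, 10, 12]; 1 leaf entered; closest P6.

== RESULT ==
7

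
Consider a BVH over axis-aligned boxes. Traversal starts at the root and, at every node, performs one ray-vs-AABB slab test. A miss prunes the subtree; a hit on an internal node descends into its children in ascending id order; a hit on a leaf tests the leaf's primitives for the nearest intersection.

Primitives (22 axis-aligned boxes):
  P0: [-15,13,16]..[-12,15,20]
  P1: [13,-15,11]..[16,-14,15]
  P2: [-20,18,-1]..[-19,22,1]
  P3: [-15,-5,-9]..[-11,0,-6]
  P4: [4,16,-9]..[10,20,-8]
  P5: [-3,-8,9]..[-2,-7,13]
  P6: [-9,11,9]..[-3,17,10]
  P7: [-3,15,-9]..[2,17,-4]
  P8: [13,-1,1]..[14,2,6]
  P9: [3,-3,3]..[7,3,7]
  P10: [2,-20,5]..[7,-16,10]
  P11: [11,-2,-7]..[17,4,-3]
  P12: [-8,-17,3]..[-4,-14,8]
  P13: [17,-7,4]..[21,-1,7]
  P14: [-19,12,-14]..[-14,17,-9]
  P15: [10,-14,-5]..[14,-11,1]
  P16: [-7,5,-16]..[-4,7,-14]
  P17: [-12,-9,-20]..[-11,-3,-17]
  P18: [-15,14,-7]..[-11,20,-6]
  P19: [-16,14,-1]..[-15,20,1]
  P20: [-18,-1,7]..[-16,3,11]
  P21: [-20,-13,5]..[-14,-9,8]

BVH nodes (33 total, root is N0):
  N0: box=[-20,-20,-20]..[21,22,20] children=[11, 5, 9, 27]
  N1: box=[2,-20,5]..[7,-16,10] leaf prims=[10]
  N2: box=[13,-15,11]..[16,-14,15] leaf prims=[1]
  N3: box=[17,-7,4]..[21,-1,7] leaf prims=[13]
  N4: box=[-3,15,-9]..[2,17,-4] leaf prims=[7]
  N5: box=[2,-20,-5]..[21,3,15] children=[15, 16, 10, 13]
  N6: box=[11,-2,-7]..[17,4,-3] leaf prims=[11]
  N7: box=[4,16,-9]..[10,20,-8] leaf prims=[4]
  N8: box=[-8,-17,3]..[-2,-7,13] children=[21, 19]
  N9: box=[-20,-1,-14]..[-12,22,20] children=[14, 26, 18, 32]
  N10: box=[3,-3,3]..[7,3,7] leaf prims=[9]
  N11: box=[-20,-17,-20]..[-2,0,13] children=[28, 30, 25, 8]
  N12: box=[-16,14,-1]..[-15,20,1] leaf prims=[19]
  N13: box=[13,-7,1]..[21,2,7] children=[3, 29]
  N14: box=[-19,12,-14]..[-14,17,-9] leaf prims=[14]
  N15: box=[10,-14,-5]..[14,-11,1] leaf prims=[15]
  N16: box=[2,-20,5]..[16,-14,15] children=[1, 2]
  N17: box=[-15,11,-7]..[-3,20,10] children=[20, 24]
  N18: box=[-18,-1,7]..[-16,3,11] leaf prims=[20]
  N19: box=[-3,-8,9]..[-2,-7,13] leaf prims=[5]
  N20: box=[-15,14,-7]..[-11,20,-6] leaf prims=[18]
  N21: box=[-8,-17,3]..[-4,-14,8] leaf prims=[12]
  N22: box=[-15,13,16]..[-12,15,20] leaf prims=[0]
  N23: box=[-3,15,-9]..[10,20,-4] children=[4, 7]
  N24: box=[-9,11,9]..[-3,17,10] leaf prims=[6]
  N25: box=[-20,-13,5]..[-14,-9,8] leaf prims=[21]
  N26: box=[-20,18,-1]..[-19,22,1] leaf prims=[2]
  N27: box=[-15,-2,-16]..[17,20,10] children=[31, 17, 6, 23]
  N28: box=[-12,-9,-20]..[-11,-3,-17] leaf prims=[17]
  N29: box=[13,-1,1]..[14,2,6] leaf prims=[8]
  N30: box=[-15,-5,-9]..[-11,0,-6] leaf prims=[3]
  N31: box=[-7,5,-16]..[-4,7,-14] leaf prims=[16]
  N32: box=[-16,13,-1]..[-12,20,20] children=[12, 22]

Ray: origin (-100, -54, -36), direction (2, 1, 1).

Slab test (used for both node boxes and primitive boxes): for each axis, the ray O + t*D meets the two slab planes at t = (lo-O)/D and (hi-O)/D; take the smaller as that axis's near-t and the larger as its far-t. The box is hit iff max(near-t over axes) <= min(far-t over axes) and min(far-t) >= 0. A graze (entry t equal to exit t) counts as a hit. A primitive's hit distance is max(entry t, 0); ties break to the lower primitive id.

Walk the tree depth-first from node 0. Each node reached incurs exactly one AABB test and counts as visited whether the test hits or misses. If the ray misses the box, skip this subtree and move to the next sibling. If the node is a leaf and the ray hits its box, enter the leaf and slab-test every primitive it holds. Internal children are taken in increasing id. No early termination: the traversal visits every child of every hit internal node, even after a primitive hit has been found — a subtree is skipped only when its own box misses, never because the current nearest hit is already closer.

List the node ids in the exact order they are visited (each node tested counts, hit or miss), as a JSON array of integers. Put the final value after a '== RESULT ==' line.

Trace the traversal:
N0 x:[40,121/2] y:[34,76] z:[16,56] -> hit [40,56], descend [5, 9, 11, 27]
  N5 x:[51,121/2] y:[34,57] z:[31,51] -> hit [51,51], descend [10, 13, 15, 16]
    N10 x:[103/2,107/2] y:[51,57] z:[39,43] -> miss, prune
    N13 x:[113/2,121/2] y:[47,56] z:[37,43] -> miss, prune
    N15 x:[55,57] y:[40,43] z:[31,37] -> miss, prune
    N16 x:[51,58] y:[34,40] z:[41,51] -> miss, prune
  N9 x:[40,44] y:[53,76] z:[22,56] -> miss, prune
  N11 x:[40,49] y:[37,54] z:[16,49] -> hit [40,49], descend [8, 25, 28, 30]
    N8 x:[46,49] y:[37,47] z:[39,49] -> hit [46,47], descend [19, 21]
      N19 x:[97/2,49] y:[46,47] z:[45,49] -> miss, prune
      N21 x:[46,48] y:[37,40] z:[39,44] -> miss, prune
    N25 x:[40,43] y:[41,45] z:[41,44] -> hit [41,43] leaf, test {P21@t=41}
    N28 x:[44,89/2] y:[45,51] z:[16,19] -> miss, prune
    N30 x:[85/2,89/2] y:[49,54] z:[27,30] -> miss, prune
  N27 x:[85/2,117/2] y:[52,74] z:[20,46] -> miss, prune

Visited [0, 5, 10, 13, 15, 16, 9, 11, 8, 19, 21, 25, 28, 30, 27]. Tests: 15 box, 1 leaf. Nearest: P21.

== RESULT ==
[0, 5, 10, 13, 15, 16, 9, 11, 8, 19, 21, 25, 28, 30, 27]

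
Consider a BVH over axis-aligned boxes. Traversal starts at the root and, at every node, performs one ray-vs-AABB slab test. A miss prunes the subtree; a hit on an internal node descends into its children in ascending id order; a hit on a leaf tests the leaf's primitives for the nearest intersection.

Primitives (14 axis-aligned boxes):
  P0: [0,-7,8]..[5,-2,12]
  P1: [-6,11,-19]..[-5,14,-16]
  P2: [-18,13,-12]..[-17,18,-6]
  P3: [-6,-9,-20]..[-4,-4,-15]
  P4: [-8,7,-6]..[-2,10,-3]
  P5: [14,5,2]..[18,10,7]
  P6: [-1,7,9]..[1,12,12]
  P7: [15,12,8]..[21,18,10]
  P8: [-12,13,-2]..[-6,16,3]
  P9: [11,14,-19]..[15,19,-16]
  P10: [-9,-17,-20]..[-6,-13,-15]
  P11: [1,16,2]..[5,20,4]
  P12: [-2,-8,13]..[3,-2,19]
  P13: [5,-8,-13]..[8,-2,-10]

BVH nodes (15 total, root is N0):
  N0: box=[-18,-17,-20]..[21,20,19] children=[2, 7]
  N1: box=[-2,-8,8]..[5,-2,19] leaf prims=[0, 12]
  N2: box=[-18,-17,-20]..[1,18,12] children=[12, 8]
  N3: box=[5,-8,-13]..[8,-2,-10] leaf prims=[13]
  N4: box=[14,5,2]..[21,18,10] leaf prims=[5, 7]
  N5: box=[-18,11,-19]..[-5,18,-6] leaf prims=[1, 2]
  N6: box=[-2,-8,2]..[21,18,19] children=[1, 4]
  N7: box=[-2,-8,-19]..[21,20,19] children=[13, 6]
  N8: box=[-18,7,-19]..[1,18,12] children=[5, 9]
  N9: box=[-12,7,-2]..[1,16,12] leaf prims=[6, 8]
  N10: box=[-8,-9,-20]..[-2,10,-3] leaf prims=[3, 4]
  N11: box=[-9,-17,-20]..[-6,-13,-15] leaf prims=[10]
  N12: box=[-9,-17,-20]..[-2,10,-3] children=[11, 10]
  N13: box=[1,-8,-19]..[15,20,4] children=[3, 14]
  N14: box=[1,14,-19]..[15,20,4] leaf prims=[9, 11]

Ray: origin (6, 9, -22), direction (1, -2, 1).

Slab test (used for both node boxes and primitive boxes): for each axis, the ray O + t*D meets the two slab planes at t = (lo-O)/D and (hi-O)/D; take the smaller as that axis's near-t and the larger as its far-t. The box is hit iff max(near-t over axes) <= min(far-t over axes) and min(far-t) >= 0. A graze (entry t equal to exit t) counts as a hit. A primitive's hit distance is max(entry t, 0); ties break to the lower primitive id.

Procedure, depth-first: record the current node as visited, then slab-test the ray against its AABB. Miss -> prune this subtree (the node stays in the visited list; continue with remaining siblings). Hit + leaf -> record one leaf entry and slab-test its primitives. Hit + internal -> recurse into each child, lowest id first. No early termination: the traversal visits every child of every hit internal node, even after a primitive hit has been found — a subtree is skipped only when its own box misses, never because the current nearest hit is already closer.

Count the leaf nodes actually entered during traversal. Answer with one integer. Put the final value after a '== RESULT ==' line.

Walk:
N0 x:[-24,15] y:[-11/2,13] z:[2,41] -> hit [2,13], descend [2, 7]
  N2 x:[-24,-5] y:[-9/2,13] z:[2,34] -> miss, prune
  N7 x:[-8,15] y:[-11/2,17/2] z:[3,41] -> hit [3,17/2], descend [6, 13]
    N6 x:[-8,15] y:[-9/2,17/2] z:[24,41] -> miss, prune
    N13 x:[-5,9] y:[-11/2,17/2] z:[3,26] -> hit [3,17/2], descend [3, 14]
      N3 x:[-1,2] y:[11/2,17/2] z:[9,12] -> miss, prune
      N14 x:[-5,9] y:[-11/2,-5/2] z:[3,26] -> miss, prune

order=[0, 2, 7, 6, 13, 3, 14]  |boxes|=7  |leaves|=0  hit=miss

== RESULT ==
0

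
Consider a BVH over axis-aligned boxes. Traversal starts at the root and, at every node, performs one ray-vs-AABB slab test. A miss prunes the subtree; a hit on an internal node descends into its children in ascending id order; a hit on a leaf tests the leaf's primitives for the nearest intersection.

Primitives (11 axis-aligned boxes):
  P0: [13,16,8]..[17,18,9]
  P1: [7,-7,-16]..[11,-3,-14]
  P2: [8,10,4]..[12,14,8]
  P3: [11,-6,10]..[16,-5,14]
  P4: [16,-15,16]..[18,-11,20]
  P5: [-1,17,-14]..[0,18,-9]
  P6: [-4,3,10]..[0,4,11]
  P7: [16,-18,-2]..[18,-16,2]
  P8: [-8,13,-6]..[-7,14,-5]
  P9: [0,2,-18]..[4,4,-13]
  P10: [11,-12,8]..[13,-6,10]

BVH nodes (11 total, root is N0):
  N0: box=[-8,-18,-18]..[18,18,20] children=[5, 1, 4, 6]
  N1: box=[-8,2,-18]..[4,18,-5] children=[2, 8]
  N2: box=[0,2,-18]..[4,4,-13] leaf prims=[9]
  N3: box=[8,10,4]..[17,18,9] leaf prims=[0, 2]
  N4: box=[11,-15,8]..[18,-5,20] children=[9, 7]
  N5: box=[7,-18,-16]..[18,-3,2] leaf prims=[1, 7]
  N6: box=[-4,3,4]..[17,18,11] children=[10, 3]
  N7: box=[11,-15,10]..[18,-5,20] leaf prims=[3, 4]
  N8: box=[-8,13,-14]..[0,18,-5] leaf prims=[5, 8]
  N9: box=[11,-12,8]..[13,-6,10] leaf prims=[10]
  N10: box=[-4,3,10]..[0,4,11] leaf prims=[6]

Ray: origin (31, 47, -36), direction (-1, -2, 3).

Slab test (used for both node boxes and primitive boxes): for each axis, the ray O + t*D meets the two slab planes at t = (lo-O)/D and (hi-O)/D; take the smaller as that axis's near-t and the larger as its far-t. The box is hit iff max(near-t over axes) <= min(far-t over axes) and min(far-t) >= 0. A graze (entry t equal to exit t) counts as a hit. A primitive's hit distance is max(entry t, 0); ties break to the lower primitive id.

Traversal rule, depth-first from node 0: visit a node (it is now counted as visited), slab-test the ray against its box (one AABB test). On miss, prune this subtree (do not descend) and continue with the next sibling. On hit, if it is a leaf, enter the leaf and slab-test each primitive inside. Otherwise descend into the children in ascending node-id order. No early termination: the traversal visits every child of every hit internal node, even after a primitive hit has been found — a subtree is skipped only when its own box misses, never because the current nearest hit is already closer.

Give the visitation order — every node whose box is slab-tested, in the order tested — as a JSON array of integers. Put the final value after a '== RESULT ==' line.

Traverse from the root:
N0 x:[13,39] y:[29/2,65/2] z:[6,56/3] -> hit [29/2,56/3], descend [1, 4, 5, 6]
  N1 x:[27,39] y:[29/2,45/2] z:[6,31/3] -> miss, prune
  N4 x:[13,20] y:[26,31] z:[44/3,56/3] -> miss, prune
  N5 x:[13,24] y:[25,65/2] z:[20/3,38/3] -> miss, prune
  N6 x:[14,35] y:[29/2,22] z:[40/3,47/3] -> hit [29/2,47/3], descend [3, 10]
    N3 x:[14,23] y:[29/2,37/2] z:[40/3,15] -> hit [29/2,15] leaf, test {P0@t=44/3, P2(miss)}
    N10 x:[31,35] y:[43/2,22] z:[46/3,47/3] -> miss, prune

Visited [0, 1, 4, 5, 6, 3, 10]. Tests: 7 box, 1 leaf. Nearest: P0.

== RESULT ==
[0, 1, 4, 5, 6, 3, 10]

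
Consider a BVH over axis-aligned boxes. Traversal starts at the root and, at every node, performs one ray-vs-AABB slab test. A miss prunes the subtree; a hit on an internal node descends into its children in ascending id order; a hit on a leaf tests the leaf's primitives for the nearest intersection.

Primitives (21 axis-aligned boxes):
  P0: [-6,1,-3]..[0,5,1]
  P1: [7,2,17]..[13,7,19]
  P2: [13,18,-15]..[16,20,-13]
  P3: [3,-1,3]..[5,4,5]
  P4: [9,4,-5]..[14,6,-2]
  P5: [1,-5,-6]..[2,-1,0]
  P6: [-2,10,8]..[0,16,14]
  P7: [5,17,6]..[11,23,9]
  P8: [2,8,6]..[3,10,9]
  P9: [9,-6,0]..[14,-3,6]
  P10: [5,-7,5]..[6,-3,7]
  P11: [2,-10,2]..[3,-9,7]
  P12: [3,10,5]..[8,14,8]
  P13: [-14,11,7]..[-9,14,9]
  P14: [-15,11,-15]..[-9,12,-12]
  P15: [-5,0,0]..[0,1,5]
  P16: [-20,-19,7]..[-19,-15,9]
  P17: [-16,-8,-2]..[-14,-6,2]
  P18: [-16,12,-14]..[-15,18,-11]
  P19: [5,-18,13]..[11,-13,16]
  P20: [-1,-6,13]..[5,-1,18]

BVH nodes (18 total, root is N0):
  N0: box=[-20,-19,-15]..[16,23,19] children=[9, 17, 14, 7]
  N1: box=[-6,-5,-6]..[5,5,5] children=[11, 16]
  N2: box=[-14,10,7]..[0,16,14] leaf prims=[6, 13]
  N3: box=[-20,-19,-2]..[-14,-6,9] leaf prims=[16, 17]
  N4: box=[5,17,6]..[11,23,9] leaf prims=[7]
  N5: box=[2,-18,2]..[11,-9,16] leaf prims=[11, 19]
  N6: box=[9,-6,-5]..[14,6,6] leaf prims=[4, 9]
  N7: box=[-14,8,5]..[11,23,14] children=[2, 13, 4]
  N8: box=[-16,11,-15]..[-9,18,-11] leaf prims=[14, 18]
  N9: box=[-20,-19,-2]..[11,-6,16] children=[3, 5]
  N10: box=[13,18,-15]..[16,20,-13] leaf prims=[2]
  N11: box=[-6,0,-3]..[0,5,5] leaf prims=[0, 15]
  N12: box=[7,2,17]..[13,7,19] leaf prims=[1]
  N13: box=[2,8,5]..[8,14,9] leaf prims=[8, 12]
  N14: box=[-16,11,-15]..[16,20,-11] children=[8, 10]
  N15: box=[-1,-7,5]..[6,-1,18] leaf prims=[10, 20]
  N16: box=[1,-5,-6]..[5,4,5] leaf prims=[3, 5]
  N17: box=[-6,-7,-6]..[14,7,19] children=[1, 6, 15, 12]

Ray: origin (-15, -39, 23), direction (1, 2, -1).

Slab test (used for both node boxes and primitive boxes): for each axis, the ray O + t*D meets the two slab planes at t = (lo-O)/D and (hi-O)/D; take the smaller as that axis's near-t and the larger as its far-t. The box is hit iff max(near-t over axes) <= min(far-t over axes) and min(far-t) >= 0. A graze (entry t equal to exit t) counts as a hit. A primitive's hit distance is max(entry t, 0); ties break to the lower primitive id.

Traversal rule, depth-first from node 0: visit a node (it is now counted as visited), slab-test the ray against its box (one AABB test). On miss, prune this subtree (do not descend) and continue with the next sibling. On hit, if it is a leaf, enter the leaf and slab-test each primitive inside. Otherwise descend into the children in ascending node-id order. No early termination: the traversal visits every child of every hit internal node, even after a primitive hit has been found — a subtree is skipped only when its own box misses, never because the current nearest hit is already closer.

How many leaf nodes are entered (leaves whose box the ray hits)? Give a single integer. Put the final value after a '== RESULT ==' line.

Traverse from the root:
N0 x:[-5,31] y:[10,31] z:[4,38] -> hit [10,31], descend [7, 9, 14, 17]
  N7 x:[1,26] y:[47/2,31] z:[9,18] -> miss, prune
  N9 x:[-5,26] y:[10,33/2] z:[7,25] -> hit [10,33/2], descend [3, 5]
    N3 x:[-5,1] y:[10,33/2] z:[14,25] -> miss, prune
    N5 x:[17,26] y:[21/2,15] z:[7,21] -> miss, prune
  N14 x:[-1,31] y:[25,59/2] z:[34,38] -> miss, prune
  N17 x:[9,29] y:[16,23] z:[4,29] -> hit [16,23], descend [1, 6, 12, 15]
    N1 x:[9,20] y:[17,22] z:[18,29] -> hit [18,20], descend [11, 16]
      N11 x:[9,15] y:[39/2,22] z:[18,26] -> miss, prune
      N16 x:[16,20] y:[17,43/2] z:[18,29] -> hit [18,20] leaf, test {P3@t=19, P5(miss)}
    N6 x:[24,29] y:[33/2,45/2] z:[17,28] -> miss, prune
    N12 x:[22,28] y:[41/2,23] z:[4,6] -> miss, prune
    N15 x:[14,21] y:[16,19] z:[5,18] -> hit [16,18] leaf, test {P10(miss), P20(miss)}

Visited [0, 7, 9, 3, 5, 14, 17, 1, 11, 16, 6, 12, 15]. Tests: 13 box, 2 leaf. Nearest: P3.

== RESULT ==
2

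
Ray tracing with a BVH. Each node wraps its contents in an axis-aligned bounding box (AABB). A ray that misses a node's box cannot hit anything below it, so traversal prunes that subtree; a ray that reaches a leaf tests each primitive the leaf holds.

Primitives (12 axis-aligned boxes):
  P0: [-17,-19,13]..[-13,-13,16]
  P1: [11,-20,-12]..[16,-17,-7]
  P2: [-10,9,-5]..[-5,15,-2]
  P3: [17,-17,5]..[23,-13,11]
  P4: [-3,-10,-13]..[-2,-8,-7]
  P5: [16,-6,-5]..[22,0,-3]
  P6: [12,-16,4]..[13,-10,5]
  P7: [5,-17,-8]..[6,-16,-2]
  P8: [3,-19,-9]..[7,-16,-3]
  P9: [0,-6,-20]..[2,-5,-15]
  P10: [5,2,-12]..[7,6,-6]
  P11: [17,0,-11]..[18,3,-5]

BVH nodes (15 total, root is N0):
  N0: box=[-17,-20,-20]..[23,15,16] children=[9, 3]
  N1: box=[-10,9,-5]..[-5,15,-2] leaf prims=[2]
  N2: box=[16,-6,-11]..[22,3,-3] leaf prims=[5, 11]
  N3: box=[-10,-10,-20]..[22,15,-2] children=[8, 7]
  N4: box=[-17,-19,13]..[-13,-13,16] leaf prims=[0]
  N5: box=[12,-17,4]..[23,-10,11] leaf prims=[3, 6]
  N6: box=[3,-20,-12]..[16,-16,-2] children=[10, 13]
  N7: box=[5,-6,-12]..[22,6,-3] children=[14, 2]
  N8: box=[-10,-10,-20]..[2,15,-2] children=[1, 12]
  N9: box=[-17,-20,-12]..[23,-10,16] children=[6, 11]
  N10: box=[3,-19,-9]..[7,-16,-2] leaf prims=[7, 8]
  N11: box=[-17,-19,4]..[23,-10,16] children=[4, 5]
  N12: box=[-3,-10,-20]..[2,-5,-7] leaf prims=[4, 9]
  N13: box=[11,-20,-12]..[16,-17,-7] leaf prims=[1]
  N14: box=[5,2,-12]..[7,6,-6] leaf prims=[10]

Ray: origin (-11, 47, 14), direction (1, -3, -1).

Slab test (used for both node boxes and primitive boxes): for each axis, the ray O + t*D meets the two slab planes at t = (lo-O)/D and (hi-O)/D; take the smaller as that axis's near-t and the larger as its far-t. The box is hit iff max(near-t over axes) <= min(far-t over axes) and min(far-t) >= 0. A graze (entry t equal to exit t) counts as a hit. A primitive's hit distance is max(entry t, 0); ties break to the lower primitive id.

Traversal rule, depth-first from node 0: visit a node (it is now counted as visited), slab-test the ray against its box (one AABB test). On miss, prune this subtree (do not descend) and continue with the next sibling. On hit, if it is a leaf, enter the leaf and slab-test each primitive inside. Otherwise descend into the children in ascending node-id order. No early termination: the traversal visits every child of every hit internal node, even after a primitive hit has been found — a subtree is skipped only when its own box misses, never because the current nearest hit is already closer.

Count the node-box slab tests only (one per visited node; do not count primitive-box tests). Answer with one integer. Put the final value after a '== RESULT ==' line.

Walk:
N0 x:[-6,34] y:[32/3,67/3] z:[-2,34] -> hit [32/3,67/3], descend [3, 9]
  N3 x:[1,33] y:[32/3,19] z:[16,34] -> hit [16,19], descend [7, 8]
    N7 x:[16,33] y:[41/3,53/3] z:[17,26] -> hit [17,53/3], descend [2, 14]
      N2 x:[27,33] y:[44/3,53/3] z:[17,25] -> miss, prune
      N14 x:[16,18] y:[41/3,15] z:[20,26] -> miss, prune
    N8 x:[1,13] y:[32/3,19] z:[16,34] -> miss, prune
  N9 x:[-6,34] y:[19,67/3] z:[-2,26] -> hit [19,67/3], descend [6, 11]
    N6 x:[14,27] y:[21,67/3] z:[16,26] -> hit [21,67/3], descend [10, 13]
      N10 x:[14,18] y:[21,22] z:[16,23] -> miss, prune
      N13 x:[22,27] y:[64/3,67/3] z:[21,26] -> hit [22,67/3] leaf, test {P1@t=22}
    N11 x:[-6,34] y:[19,22] z:[-2,10] -> miss, prune

11 AABB tests over nodes [0, 3, 7, 2, 14, 8, 9, 6, 10, 13, 11]; 1 leaf entered; closest P1.

== RESULT ==
11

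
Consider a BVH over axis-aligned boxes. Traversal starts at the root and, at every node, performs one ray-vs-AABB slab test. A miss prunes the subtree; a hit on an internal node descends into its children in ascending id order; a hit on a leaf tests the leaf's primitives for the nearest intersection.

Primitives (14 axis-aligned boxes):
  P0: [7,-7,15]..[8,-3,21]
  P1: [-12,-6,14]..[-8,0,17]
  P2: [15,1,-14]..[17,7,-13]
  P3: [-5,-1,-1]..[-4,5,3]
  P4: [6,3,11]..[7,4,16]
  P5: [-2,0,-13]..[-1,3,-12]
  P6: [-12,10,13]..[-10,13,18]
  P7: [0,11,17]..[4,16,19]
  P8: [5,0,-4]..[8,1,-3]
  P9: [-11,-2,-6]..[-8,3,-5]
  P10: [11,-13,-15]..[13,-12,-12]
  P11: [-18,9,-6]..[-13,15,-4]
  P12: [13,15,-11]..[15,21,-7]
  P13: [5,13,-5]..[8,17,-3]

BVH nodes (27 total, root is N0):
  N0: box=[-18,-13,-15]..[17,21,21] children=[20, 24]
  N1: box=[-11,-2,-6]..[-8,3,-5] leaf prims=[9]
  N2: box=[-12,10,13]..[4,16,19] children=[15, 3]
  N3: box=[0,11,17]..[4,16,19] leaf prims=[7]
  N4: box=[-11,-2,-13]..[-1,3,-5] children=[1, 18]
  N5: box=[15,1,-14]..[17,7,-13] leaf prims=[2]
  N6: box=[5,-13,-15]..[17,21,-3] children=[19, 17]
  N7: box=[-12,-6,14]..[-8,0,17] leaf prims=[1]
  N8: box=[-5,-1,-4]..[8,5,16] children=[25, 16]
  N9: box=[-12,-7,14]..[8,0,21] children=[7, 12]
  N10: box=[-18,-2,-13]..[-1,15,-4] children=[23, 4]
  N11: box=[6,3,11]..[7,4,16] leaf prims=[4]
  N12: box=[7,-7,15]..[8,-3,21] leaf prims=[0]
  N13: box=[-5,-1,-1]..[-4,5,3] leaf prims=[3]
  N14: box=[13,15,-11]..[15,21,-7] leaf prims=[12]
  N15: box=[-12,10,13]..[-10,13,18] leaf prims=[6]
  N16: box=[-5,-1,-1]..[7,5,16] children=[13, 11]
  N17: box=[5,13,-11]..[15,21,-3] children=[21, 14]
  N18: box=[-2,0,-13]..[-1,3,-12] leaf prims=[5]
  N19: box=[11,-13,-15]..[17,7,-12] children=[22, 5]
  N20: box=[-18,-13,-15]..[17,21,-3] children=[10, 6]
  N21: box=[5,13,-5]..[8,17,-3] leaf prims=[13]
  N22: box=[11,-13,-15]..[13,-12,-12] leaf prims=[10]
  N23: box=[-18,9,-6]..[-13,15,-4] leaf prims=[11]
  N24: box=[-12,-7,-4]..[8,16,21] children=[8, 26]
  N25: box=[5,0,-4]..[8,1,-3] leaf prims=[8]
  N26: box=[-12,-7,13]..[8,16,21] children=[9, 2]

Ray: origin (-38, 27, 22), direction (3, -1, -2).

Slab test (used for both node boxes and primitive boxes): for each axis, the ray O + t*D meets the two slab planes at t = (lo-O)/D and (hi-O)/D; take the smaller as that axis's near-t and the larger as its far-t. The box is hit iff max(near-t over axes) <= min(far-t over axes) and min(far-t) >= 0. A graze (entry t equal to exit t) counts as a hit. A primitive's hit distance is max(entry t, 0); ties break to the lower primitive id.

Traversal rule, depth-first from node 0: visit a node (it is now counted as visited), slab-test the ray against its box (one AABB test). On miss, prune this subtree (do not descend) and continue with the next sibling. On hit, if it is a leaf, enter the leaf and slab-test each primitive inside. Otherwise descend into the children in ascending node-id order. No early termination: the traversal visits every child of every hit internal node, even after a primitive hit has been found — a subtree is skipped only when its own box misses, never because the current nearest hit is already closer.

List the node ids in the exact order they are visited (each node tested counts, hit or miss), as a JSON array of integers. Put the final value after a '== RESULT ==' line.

Traverse from the root:
N0 x:[20/3,55/3] y:[6,40] z:[1/2,37/2] -> hit [20/3,55/3], descend [20, 24]
  N20 x:[20/3,55/3] y:[6,40] z:[25/2,37/2] -> hit [25/2,55/3], descend [6, 10]
    N6 x:[43/3,55/3] y:[6,40] z:[25/2,37/2] -> hit [43/3,55/3], descend [17, 19]
      N17 x:[43/3,53/3] y:[6,14] z:[25/2,33/2] -> miss, prune
      N19 x:[49/3,55/3] y:[20,40] z:[17,37/2] -> miss, prune
    N10 x:[20/3,37/3] y:[12,29] z:[13,35/2] -> miss, prune
  N24 x:[26/3,46/3] y:[11,34] z:[1/2,13] -> hit [11,13], descend [8, 26]
    N8 x:[11,46/3] y:[22,28] z:[3,13] -> miss, prune
    N26 x:[26/3,46/3] y:[11,34] z:[1/2,9/2] -> miss, prune

order=[0, 20, 6, 17, 19, 10, 24, 8, 26]  |boxes|=9  |leaves|=0  hit=miss

== RESULT ==
[0, 20, 6, 17, 19, 10, 24, 8, 26]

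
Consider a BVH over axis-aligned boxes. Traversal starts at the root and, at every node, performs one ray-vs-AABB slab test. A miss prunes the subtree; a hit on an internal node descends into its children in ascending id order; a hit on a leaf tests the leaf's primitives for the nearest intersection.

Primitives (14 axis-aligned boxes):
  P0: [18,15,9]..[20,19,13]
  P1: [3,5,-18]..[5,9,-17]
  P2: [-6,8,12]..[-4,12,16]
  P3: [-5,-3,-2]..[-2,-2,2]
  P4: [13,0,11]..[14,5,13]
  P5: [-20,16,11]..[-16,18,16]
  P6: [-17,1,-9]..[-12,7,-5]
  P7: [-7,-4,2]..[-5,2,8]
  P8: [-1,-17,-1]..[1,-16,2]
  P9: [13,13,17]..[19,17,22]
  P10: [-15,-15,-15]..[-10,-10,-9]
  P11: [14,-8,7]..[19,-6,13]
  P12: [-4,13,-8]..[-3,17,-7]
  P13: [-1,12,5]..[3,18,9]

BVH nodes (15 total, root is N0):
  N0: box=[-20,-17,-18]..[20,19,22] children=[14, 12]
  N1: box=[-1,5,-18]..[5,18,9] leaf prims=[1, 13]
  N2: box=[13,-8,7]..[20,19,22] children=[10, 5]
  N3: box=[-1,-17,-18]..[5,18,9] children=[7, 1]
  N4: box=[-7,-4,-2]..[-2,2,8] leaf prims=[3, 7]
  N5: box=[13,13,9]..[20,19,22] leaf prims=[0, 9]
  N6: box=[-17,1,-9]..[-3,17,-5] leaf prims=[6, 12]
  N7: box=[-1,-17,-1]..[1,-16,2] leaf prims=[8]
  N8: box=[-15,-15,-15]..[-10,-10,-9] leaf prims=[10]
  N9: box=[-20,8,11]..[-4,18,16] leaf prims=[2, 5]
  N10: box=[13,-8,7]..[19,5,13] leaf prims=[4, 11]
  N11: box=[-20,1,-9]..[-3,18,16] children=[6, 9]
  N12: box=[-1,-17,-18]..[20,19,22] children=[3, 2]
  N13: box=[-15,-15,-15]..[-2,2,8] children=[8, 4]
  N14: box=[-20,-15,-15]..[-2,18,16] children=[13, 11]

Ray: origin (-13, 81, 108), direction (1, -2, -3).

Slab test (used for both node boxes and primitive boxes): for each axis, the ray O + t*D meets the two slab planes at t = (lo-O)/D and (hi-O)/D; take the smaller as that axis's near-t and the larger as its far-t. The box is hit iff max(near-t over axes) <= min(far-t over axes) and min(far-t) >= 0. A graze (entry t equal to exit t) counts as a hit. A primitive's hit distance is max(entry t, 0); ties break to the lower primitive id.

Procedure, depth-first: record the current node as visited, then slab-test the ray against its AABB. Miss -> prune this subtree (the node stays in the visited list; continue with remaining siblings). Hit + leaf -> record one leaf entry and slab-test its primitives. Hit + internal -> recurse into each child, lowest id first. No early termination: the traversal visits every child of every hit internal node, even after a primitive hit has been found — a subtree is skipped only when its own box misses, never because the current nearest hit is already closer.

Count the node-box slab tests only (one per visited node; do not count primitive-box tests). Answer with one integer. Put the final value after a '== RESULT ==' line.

Traverse from the root:
N0 x:[-7,33] y:[31,49] z:[86/3,42] -> hit [31,33], descend [12, 14]
  N12 x:[12,33] y:[31,49] z:[86/3,42] -> hit [31,33], descend [2, 3]
    N2 x:[26,33] y:[31,89/2] z:[86/3,101/3] -> hit [31,33], descend [5, 10]
      N5 x:[26,33] y:[31,34] z:[86/3,33] -> hit [31,33] leaf, test {P0@t=95/3, P9(miss)}
      N10 x:[26,32] y:[38,89/2] z:[95/3,101/3] -> miss, prune
    N3 x:[12,18] y:[63/2,49] z:[33,42] -> miss, prune
  N14 x:[-7,11] y:[63/2,48] z:[92/3,41] -> miss, prune

Visited [0, 12, 2, 5, 10, 3, 14]. Tests: 7 box, 1 leaf. Nearest: P0.

== RESULT ==
7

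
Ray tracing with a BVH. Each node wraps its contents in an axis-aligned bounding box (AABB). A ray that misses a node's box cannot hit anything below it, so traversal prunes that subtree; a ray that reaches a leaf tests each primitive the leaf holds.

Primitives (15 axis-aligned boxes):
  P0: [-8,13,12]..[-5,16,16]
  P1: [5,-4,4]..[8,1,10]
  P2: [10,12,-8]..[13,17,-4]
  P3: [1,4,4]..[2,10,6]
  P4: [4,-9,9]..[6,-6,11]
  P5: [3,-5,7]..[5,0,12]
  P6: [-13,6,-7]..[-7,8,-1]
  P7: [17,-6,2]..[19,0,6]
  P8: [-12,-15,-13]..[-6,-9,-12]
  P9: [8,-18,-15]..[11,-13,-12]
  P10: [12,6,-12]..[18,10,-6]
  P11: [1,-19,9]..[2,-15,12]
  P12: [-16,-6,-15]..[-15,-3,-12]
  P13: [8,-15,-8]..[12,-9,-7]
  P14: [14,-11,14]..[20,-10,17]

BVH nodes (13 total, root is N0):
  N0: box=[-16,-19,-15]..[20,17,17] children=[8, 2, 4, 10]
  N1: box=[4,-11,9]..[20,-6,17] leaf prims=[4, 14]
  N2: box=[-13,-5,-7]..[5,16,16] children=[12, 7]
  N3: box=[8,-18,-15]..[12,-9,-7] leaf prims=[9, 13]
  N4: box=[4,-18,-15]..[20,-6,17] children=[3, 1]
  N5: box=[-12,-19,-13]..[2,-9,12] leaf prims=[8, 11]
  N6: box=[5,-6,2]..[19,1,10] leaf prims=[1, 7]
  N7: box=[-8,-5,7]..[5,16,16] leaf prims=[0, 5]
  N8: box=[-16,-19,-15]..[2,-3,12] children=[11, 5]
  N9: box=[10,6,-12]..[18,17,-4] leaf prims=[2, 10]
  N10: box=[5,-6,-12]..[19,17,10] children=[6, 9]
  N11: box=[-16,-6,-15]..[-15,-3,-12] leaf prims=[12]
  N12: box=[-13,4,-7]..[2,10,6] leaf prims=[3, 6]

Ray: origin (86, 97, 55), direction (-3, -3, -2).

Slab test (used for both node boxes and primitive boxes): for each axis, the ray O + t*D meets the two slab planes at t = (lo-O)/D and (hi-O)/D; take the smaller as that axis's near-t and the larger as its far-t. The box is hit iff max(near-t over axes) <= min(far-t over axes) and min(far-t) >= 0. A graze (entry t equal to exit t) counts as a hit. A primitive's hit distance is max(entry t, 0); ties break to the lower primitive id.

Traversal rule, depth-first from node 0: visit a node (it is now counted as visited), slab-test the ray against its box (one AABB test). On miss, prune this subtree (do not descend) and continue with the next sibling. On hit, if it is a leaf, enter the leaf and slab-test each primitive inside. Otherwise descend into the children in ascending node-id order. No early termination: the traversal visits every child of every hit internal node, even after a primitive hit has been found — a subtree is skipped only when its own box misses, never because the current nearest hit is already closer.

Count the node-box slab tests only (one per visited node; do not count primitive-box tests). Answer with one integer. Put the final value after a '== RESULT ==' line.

Traverse from the root:
N0 x:[22,34] y:[80/3,116/3] z:[19,35] -> hit [80/3,34], descend [2, 4, 8, 10]
  N2 x:[27,33] y:[27,34] z:[39/2,31] -> hit [27,31], descend [7, 12]
    N7 x:[27,94/3] y:[27,34] z:[39/2,24] -> miss, prune
    N12 x:[28,33] y:[29,31] z:[49/2,31] -> hit [29,31] leaf, test {P3(miss), P6(miss)}
  N4 x:[22,82/3] y:[103/3,115/3] z:[19,35] -> miss, prune
  N8 x:[28,34] y:[100/3,116/3] z:[43/2,35] -> hit [100/3,34], descend [5, 11]
    N5 x:[28,98/3] y:[106/3,116/3] z:[43/2,34] -> miss, prune
    N11 x:[101/3,34] y:[100/3,103/3] z:[67/2,35] -> hit [101/3,34] leaf, test {P12@t=101/3}
  N10 x:[67/3,27] y:[80/3,103/3] z:[45/2,67/2] -> hit [80/3,27], descend [6, 9]
    N6 x:[67/3,27] y:[32,103/3] z:[45/2,53/2] -> miss, prune
    N9 x:[68/3,76/3] y:[80/3,91/3] z:[59/2,67/2] -> miss, prune

order=[0, 2, 7, 12, 4, 8, 5, 11, 10, 6, 9]  |boxes|=11  |leaves|=2  hit=P12

== RESULT ==
11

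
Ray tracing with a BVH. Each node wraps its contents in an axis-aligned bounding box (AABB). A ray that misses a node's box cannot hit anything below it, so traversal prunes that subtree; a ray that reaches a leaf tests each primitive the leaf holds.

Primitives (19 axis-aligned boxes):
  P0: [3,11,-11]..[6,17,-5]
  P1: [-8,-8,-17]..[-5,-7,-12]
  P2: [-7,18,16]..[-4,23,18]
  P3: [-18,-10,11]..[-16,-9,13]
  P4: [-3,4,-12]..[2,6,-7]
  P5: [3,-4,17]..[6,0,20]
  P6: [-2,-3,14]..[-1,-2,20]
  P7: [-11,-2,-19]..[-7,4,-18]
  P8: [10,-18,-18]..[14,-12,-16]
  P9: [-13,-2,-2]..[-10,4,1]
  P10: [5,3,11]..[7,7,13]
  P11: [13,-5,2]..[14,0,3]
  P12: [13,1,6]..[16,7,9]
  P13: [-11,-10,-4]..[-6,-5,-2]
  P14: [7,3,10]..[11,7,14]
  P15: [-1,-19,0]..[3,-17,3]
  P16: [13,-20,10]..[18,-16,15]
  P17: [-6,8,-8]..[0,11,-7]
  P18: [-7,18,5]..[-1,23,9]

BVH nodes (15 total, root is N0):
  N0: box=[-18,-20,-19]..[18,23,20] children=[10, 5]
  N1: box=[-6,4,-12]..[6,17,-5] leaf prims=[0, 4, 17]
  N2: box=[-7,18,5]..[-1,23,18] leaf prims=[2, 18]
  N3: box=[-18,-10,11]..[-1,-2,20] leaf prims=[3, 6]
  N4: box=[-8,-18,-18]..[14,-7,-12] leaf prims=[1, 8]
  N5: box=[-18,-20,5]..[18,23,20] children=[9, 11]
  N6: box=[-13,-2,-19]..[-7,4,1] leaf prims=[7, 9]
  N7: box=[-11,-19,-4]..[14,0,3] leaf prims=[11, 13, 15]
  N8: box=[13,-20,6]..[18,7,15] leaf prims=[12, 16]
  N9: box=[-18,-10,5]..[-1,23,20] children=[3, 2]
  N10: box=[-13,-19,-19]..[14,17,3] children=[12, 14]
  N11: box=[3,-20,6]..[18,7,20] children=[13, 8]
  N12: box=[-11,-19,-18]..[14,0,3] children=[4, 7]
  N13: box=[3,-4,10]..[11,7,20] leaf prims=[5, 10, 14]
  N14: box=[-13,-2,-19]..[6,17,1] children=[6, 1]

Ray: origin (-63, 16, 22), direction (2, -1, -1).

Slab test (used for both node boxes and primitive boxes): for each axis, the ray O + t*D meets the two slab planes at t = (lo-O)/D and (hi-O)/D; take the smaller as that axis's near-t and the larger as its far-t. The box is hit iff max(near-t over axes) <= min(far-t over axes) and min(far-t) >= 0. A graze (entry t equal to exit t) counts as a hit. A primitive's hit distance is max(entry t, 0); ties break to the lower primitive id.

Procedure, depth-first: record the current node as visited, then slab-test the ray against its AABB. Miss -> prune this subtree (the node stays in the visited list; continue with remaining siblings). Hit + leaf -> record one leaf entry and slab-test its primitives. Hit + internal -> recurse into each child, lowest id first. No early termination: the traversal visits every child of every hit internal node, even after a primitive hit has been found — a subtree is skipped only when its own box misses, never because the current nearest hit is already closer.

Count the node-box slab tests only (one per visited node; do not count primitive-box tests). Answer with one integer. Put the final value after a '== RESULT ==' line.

Trace the traversal:
N0 x:[45/2,81/2] y:[-7,36] z:[2,41] -> hit [45/2,36], descend [5, 10]
  N5 x:[45/2,81/2] y:[-7,36] z:[2,17] -> miss, prune
  N10 x:[25,77/2] y:[-1,35] z:[19,41] -> hit [25,35], descend [12, 14]
    N12 x:[26,77/2] y:[16,35] z:[19,40] -> hit [26,35], descend [4, 7]
      N4 x:[55/2,77/2] y:[23,34] z:[34,40] -> hit [34,34] leaf, test {P1(miss), P8(miss)}
      N7 x:[26,77/2] y:[16,35] z:[19,26] -> hit [26,26] leaf, test {P11(miss), P13@t=26, P15(miss)}
    N14 x:[25,69/2] y:[-1,18] z:[21,41] -> miss, prune

order=[0, 5, 10, 12, 4, 7, 14]  |boxes|=7  |leaves|=2  hit=P13

== RESULT ==
7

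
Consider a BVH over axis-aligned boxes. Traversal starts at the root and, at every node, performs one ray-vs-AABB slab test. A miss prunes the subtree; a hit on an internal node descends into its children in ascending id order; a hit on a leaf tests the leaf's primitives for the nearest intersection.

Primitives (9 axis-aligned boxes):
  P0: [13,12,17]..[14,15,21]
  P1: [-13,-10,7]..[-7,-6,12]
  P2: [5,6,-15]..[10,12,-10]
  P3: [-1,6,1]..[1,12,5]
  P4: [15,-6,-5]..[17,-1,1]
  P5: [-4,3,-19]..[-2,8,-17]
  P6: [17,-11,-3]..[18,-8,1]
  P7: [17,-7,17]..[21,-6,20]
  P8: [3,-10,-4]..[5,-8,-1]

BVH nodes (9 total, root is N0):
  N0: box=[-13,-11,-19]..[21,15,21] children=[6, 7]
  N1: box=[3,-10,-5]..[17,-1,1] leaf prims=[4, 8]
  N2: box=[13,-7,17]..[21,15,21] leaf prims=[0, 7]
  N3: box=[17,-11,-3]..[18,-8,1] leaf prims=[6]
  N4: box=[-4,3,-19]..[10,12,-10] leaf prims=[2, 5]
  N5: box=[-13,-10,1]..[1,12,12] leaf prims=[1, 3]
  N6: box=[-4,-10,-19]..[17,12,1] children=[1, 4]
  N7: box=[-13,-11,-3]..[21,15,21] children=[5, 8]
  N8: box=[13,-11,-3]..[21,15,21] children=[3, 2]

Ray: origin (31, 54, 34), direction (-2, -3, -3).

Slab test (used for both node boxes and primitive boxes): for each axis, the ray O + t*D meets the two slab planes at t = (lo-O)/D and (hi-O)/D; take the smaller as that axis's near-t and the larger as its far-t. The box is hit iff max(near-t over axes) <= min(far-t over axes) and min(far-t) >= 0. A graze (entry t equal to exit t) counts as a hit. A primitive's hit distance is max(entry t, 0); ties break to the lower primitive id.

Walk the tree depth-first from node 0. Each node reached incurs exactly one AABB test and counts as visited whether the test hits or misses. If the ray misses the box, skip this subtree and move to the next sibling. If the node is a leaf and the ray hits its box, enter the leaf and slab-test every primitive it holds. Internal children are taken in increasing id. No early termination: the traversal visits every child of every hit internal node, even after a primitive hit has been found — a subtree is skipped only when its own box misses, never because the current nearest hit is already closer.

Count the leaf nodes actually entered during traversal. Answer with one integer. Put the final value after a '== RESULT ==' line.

Trace the traversal:
N0 x:[5,22] y:[13,65/3] z:[13/3,53/3] -> hit [13,53/3], descend [6, 7]
  N6 x:[7,35/2] y:[14,64/3] z:[11,53/3] -> hit [14,35/2], descend [1, 4]
    N1 x:[7,14] y:[55/3,64/3] z:[11,13] -> miss, prune
    N4 x:[21/2,35/2] y:[14,17] z:[44/3,53/3] -> hit [44/3,17] leaf, test {P2(miss), P5@t=17}
  N7 x:[5,22] y:[13,65/3] z:[13/3,37/3] -> miss, prune

Summary -> nodes [0, 6, 1, 4, 7]; box-tests=5; leaf-entries=1; first=P5

== RESULT ==
1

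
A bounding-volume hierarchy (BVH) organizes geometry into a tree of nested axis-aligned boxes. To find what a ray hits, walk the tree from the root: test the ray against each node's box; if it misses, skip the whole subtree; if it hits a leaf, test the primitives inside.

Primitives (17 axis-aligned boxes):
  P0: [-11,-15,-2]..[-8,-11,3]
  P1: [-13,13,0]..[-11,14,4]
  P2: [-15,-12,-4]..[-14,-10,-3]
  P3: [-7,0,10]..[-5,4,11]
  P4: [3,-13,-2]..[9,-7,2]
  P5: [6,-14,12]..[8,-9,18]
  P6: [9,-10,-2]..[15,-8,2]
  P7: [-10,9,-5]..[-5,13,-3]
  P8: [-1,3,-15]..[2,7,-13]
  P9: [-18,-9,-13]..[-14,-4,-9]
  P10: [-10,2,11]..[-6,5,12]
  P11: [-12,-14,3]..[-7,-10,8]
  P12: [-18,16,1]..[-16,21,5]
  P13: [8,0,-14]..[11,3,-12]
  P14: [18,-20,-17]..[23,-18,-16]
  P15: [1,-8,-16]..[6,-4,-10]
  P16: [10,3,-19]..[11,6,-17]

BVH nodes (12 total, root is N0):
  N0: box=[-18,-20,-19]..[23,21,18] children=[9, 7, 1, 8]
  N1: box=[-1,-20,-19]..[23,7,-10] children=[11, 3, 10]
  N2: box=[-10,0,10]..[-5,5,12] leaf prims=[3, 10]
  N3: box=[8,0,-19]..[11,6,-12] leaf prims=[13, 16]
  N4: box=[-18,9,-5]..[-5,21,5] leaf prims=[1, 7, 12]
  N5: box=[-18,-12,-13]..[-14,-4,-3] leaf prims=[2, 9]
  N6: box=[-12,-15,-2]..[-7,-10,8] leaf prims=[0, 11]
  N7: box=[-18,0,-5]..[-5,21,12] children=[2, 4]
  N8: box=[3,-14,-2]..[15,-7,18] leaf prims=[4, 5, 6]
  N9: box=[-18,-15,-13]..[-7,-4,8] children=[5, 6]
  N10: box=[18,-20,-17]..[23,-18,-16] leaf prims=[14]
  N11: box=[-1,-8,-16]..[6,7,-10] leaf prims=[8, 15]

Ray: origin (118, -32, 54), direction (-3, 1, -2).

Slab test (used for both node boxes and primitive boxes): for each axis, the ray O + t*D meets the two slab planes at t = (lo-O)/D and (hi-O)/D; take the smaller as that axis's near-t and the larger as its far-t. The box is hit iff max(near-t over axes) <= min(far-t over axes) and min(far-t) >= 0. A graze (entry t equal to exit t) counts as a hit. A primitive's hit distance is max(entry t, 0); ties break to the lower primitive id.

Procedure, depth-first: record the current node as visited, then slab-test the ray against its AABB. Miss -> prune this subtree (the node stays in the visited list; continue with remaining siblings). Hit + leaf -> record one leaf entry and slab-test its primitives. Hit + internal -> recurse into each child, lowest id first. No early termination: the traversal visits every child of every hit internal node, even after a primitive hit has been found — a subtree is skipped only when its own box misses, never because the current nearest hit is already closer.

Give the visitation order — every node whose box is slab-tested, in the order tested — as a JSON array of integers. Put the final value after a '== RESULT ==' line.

Traverse from the root:
N0 x:[95/3,136/3] y:[12,53] z:[18,73/2] -> hit [95/3,73/2], descend [1, 7, 8, 9]
  N1 x:[95/3,119/3] y:[12,39] z:[32,73/2] -> hit [32,73/2], descend [3, 10, 11]
    N3 x:[107/3,110/3] y:[32,38] z:[33,73/2] -> hit [107/3,73/2] leaf, test {P13(miss), P16@t=107/3}
    N10 x:[95/3,100/3] y:[12,14] z:[35,71/2] -> miss, prune
    N11 x:[112/3,119/3] y:[24,39] z:[32,35] -> miss, prune
  N7 x:[41,136/3] y:[32,53] z:[21,59/2] -> miss, prune
  N8 x:[103/3,115/3] y:[18,25] z:[18,28] -> miss, prune
  N9 x:[125/3,136/3] y:[17,28] z:[23,67/2] -> miss, prune

order=[0, 1, 3, 10, 11, 7, 8, 9]  |boxes|=8  |leaves|=1  hit=P16

== RESULT ==
[0, 1, 3, 10, 11, 7, 8, 9]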